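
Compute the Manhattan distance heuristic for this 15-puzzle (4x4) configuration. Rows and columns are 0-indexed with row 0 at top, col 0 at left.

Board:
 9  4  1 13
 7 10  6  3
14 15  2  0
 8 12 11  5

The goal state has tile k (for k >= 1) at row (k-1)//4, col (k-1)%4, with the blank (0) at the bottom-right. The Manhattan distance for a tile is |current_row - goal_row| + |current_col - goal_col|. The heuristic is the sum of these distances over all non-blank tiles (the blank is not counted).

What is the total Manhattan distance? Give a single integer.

Tile 9: at (0,0), goal (2,0), distance |0-2|+|0-0| = 2
Tile 4: at (0,1), goal (0,3), distance |0-0|+|1-3| = 2
Tile 1: at (0,2), goal (0,0), distance |0-0|+|2-0| = 2
Tile 13: at (0,3), goal (3,0), distance |0-3|+|3-0| = 6
Tile 7: at (1,0), goal (1,2), distance |1-1|+|0-2| = 2
Tile 10: at (1,1), goal (2,1), distance |1-2|+|1-1| = 1
Tile 6: at (1,2), goal (1,1), distance |1-1|+|2-1| = 1
Tile 3: at (1,3), goal (0,2), distance |1-0|+|3-2| = 2
Tile 14: at (2,0), goal (3,1), distance |2-3|+|0-1| = 2
Tile 15: at (2,1), goal (3,2), distance |2-3|+|1-2| = 2
Tile 2: at (2,2), goal (0,1), distance |2-0|+|2-1| = 3
Tile 8: at (3,0), goal (1,3), distance |3-1|+|0-3| = 5
Tile 12: at (3,1), goal (2,3), distance |3-2|+|1-3| = 3
Tile 11: at (3,2), goal (2,2), distance |3-2|+|2-2| = 1
Tile 5: at (3,3), goal (1,0), distance |3-1|+|3-0| = 5
Sum: 2 + 2 + 2 + 6 + 2 + 1 + 1 + 2 + 2 + 2 + 3 + 5 + 3 + 1 + 5 = 39

Answer: 39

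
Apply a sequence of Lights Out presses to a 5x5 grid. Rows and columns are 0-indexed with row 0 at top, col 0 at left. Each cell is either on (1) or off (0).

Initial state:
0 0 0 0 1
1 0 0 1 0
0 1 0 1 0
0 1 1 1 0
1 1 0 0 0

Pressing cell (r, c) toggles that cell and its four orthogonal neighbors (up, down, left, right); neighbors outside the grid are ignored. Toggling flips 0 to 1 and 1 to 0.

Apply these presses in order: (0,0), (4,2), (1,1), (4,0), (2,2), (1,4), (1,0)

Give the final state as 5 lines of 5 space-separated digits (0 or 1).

Answer: 0 0 0 0 0
0 0 0 0 1
1 1 1 0 1
1 1 1 1 0
0 1 1 1 0

Derivation:
After press 1 at (0,0):
1 1 0 0 1
0 0 0 1 0
0 1 0 1 0
0 1 1 1 0
1 1 0 0 0

After press 2 at (4,2):
1 1 0 0 1
0 0 0 1 0
0 1 0 1 0
0 1 0 1 0
1 0 1 1 0

After press 3 at (1,1):
1 0 0 0 1
1 1 1 1 0
0 0 0 1 0
0 1 0 1 0
1 0 1 1 0

After press 4 at (4,0):
1 0 0 0 1
1 1 1 1 0
0 0 0 1 0
1 1 0 1 0
0 1 1 1 0

After press 5 at (2,2):
1 0 0 0 1
1 1 0 1 0
0 1 1 0 0
1 1 1 1 0
0 1 1 1 0

After press 6 at (1,4):
1 0 0 0 0
1 1 0 0 1
0 1 1 0 1
1 1 1 1 0
0 1 1 1 0

After press 7 at (1,0):
0 0 0 0 0
0 0 0 0 1
1 1 1 0 1
1 1 1 1 0
0 1 1 1 0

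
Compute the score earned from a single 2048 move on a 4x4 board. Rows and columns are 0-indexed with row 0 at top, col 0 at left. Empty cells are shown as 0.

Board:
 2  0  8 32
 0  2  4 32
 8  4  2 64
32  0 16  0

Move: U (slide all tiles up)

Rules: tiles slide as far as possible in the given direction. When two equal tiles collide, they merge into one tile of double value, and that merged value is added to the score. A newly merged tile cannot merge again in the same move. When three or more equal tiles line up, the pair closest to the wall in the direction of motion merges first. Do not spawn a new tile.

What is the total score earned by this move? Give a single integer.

Answer: 64

Derivation:
Slide up:
col 0: [2, 0, 8, 32] -> [2, 8, 32, 0]  score +0 (running 0)
col 1: [0, 2, 4, 0] -> [2, 4, 0, 0]  score +0 (running 0)
col 2: [8, 4, 2, 16] -> [8, 4, 2, 16]  score +0 (running 0)
col 3: [32, 32, 64, 0] -> [64, 64, 0, 0]  score +64 (running 64)
Board after move:
 2  2  8 64
 8  4  4 64
32  0  2  0
 0  0 16  0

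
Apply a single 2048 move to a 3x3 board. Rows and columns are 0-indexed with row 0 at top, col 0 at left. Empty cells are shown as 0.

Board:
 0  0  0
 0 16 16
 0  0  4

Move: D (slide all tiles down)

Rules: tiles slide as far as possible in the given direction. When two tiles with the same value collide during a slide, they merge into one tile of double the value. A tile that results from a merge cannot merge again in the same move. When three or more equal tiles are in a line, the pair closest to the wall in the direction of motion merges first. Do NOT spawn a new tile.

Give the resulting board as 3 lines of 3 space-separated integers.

Answer:  0  0  0
 0  0 16
 0 16  4

Derivation:
Slide down:
col 0: [0, 0, 0] -> [0, 0, 0]
col 1: [0, 16, 0] -> [0, 0, 16]
col 2: [0, 16, 4] -> [0, 16, 4]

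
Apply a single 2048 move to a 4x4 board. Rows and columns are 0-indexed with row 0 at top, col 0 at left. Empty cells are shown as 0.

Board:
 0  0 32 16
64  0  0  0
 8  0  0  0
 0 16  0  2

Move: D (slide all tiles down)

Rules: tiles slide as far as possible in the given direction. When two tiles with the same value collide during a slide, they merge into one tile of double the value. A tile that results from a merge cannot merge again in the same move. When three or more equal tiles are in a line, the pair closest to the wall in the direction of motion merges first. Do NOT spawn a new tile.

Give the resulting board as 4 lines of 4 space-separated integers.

Answer:  0  0  0  0
 0  0  0  0
64  0  0 16
 8 16 32  2

Derivation:
Slide down:
col 0: [0, 64, 8, 0] -> [0, 0, 64, 8]
col 1: [0, 0, 0, 16] -> [0, 0, 0, 16]
col 2: [32, 0, 0, 0] -> [0, 0, 0, 32]
col 3: [16, 0, 0, 2] -> [0, 0, 16, 2]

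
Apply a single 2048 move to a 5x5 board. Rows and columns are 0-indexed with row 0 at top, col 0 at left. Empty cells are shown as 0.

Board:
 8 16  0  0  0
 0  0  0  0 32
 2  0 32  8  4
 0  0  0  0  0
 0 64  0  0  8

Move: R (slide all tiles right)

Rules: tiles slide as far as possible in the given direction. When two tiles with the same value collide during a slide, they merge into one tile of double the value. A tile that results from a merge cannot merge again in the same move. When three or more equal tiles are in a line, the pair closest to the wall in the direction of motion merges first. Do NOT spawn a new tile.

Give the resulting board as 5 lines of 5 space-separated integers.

Answer:  0  0  0  8 16
 0  0  0  0 32
 0  2 32  8  4
 0  0  0  0  0
 0  0  0 64  8

Derivation:
Slide right:
row 0: [8, 16, 0, 0, 0] -> [0, 0, 0, 8, 16]
row 1: [0, 0, 0, 0, 32] -> [0, 0, 0, 0, 32]
row 2: [2, 0, 32, 8, 4] -> [0, 2, 32, 8, 4]
row 3: [0, 0, 0, 0, 0] -> [0, 0, 0, 0, 0]
row 4: [0, 64, 0, 0, 8] -> [0, 0, 0, 64, 8]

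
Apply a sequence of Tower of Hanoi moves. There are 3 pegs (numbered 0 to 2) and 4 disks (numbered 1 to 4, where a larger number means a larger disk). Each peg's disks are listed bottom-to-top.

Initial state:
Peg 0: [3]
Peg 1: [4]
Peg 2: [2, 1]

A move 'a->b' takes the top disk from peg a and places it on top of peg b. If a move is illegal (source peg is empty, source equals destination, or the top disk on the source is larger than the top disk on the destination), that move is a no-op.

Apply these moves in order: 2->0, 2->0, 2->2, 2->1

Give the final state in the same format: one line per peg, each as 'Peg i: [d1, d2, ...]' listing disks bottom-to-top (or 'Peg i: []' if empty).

After move 1 (2->0):
Peg 0: [3, 1]
Peg 1: [4]
Peg 2: [2]

After move 2 (2->0):
Peg 0: [3, 1]
Peg 1: [4]
Peg 2: [2]

After move 3 (2->2):
Peg 0: [3, 1]
Peg 1: [4]
Peg 2: [2]

After move 4 (2->1):
Peg 0: [3, 1]
Peg 1: [4, 2]
Peg 2: []

Answer: Peg 0: [3, 1]
Peg 1: [4, 2]
Peg 2: []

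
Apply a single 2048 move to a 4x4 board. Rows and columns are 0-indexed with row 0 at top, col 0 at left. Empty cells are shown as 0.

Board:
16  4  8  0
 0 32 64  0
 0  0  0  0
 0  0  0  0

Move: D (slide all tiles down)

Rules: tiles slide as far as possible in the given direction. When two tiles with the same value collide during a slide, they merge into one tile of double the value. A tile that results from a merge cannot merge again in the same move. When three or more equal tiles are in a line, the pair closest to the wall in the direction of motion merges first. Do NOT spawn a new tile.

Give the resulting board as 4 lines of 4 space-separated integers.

Answer:  0  0  0  0
 0  0  0  0
 0  4  8  0
16 32 64  0

Derivation:
Slide down:
col 0: [16, 0, 0, 0] -> [0, 0, 0, 16]
col 1: [4, 32, 0, 0] -> [0, 0, 4, 32]
col 2: [8, 64, 0, 0] -> [0, 0, 8, 64]
col 3: [0, 0, 0, 0] -> [0, 0, 0, 0]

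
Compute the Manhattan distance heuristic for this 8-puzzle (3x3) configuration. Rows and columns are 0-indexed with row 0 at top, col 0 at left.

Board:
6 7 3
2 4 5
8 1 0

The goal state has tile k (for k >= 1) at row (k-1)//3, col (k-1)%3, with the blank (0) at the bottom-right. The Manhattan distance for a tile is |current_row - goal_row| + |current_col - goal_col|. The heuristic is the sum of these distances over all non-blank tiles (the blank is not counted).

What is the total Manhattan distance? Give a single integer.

Answer: 14

Derivation:
Tile 6: (0,0)->(1,2) = 3
Tile 7: (0,1)->(2,0) = 3
Tile 3: (0,2)->(0,2) = 0
Tile 2: (1,0)->(0,1) = 2
Tile 4: (1,1)->(1,0) = 1
Tile 5: (1,2)->(1,1) = 1
Tile 8: (2,0)->(2,1) = 1
Tile 1: (2,1)->(0,0) = 3
Sum: 3 + 3 + 0 + 2 + 1 + 1 + 1 + 3 = 14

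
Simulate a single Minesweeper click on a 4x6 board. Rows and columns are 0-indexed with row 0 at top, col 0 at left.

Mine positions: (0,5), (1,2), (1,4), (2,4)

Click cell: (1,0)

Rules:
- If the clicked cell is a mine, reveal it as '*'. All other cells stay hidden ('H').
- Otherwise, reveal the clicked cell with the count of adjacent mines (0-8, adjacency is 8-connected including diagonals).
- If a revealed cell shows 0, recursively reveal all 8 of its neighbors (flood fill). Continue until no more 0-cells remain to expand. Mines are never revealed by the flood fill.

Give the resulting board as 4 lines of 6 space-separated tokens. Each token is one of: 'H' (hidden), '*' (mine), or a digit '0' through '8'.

0 1 H H H H
0 1 H H H H
0 1 1 3 H H
0 0 0 1 H H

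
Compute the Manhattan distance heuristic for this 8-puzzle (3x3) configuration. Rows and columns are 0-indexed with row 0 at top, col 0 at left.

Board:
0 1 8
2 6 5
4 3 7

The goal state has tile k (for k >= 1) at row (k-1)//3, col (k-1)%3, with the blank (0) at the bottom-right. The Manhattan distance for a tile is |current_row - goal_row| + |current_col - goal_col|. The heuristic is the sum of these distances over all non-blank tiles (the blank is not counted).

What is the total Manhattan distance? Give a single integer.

Answer: 14

Derivation:
Tile 1: (0,1)->(0,0) = 1
Tile 8: (0,2)->(2,1) = 3
Tile 2: (1,0)->(0,1) = 2
Tile 6: (1,1)->(1,2) = 1
Tile 5: (1,2)->(1,1) = 1
Tile 4: (2,0)->(1,0) = 1
Tile 3: (2,1)->(0,2) = 3
Tile 7: (2,2)->(2,0) = 2
Sum: 1 + 3 + 2 + 1 + 1 + 1 + 3 + 2 = 14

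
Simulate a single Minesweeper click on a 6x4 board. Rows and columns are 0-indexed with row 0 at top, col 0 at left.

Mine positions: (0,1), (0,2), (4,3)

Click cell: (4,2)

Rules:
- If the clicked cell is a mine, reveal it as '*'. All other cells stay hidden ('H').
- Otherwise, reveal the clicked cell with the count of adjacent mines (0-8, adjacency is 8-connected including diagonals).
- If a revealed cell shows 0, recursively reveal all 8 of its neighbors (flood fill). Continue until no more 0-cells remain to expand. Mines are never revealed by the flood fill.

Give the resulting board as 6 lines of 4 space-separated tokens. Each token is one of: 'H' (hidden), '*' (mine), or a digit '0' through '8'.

H H H H
H H H H
H H H H
H H H H
H H 1 H
H H H H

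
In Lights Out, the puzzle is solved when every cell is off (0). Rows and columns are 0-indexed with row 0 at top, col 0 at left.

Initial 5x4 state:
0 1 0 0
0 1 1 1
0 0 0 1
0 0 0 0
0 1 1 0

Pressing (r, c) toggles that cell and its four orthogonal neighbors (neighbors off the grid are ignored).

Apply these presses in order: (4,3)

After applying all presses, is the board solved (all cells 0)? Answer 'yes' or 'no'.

Answer: no

Derivation:
After press 1 at (4,3):
0 1 0 0
0 1 1 1
0 0 0 1
0 0 0 1
0 1 0 1

Lights still on: 8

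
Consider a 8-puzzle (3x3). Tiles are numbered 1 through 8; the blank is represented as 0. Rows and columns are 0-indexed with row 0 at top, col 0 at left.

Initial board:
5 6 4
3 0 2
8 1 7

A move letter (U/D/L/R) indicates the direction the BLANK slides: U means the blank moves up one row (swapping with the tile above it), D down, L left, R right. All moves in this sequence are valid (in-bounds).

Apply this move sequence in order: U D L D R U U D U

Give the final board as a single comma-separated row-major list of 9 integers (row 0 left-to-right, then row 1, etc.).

After move 1 (U):
5 0 4
3 6 2
8 1 7

After move 2 (D):
5 6 4
3 0 2
8 1 7

After move 3 (L):
5 6 4
0 3 2
8 1 7

After move 4 (D):
5 6 4
8 3 2
0 1 7

After move 5 (R):
5 6 4
8 3 2
1 0 7

After move 6 (U):
5 6 4
8 0 2
1 3 7

After move 7 (U):
5 0 4
8 6 2
1 3 7

After move 8 (D):
5 6 4
8 0 2
1 3 7

After move 9 (U):
5 0 4
8 6 2
1 3 7

Answer: 5, 0, 4, 8, 6, 2, 1, 3, 7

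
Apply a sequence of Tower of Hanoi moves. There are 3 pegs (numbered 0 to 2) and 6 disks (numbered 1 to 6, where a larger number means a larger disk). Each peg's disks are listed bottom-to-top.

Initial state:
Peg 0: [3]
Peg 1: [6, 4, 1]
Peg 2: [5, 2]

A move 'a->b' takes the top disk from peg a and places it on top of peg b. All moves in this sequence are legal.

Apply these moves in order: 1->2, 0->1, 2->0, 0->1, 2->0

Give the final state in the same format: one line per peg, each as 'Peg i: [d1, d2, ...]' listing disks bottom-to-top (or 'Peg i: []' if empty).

After move 1 (1->2):
Peg 0: [3]
Peg 1: [6, 4]
Peg 2: [5, 2, 1]

After move 2 (0->1):
Peg 0: []
Peg 1: [6, 4, 3]
Peg 2: [5, 2, 1]

After move 3 (2->0):
Peg 0: [1]
Peg 1: [6, 4, 3]
Peg 2: [5, 2]

After move 4 (0->1):
Peg 0: []
Peg 1: [6, 4, 3, 1]
Peg 2: [5, 2]

After move 5 (2->0):
Peg 0: [2]
Peg 1: [6, 4, 3, 1]
Peg 2: [5]

Answer: Peg 0: [2]
Peg 1: [6, 4, 3, 1]
Peg 2: [5]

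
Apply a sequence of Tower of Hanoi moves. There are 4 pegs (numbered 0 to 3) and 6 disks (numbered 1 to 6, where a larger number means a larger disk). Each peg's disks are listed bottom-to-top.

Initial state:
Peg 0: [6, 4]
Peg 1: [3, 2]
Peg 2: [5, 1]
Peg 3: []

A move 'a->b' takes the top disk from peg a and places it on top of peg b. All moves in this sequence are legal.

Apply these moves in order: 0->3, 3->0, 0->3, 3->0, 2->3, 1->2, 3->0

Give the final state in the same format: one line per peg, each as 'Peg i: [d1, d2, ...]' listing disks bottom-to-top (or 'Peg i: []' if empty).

After move 1 (0->3):
Peg 0: [6]
Peg 1: [3, 2]
Peg 2: [5, 1]
Peg 3: [4]

After move 2 (3->0):
Peg 0: [6, 4]
Peg 1: [3, 2]
Peg 2: [5, 1]
Peg 3: []

After move 3 (0->3):
Peg 0: [6]
Peg 1: [3, 2]
Peg 2: [5, 1]
Peg 3: [4]

After move 4 (3->0):
Peg 0: [6, 4]
Peg 1: [3, 2]
Peg 2: [5, 1]
Peg 3: []

After move 5 (2->3):
Peg 0: [6, 4]
Peg 1: [3, 2]
Peg 2: [5]
Peg 3: [1]

After move 6 (1->2):
Peg 0: [6, 4]
Peg 1: [3]
Peg 2: [5, 2]
Peg 3: [1]

After move 7 (3->0):
Peg 0: [6, 4, 1]
Peg 1: [3]
Peg 2: [5, 2]
Peg 3: []

Answer: Peg 0: [6, 4, 1]
Peg 1: [3]
Peg 2: [5, 2]
Peg 3: []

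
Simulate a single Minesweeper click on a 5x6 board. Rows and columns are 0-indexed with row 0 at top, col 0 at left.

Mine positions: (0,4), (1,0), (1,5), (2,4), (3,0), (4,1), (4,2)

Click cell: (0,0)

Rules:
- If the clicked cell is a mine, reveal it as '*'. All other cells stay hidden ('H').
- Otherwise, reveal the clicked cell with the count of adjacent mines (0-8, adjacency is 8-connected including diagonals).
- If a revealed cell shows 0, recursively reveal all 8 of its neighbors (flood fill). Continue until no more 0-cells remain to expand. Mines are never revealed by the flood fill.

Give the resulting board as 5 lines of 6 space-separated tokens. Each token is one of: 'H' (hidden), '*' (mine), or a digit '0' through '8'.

1 H H H H H
H H H H H H
H H H H H H
H H H H H H
H H H H H H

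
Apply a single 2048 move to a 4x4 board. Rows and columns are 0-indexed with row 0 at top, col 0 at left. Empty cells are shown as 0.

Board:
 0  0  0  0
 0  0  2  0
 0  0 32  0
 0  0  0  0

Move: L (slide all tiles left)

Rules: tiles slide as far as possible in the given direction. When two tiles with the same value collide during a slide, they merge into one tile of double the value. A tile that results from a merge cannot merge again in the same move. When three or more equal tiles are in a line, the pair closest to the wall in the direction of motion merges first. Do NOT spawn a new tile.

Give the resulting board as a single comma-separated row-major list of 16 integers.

Slide left:
row 0: [0, 0, 0, 0] -> [0, 0, 0, 0]
row 1: [0, 0, 2, 0] -> [2, 0, 0, 0]
row 2: [0, 0, 32, 0] -> [32, 0, 0, 0]
row 3: [0, 0, 0, 0] -> [0, 0, 0, 0]

Answer: 0, 0, 0, 0, 2, 0, 0, 0, 32, 0, 0, 0, 0, 0, 0, 0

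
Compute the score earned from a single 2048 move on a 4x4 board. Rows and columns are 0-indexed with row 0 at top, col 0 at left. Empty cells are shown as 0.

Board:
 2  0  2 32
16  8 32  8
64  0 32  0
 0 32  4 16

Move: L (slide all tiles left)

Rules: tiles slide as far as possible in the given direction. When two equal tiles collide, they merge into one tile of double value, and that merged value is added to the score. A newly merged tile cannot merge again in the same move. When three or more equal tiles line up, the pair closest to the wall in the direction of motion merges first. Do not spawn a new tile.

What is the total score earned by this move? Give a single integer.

Slide left:
row 0: [2, 0, 2, 32] -> [4, 32, 0, 0]  score +4 (running 4)
row 1: [16, 8, 32, 8] -> [16, 8, 32, 8]  score +0 (running 4)
row 2: [64, 0, 32, 0] -> [64, 32, 0, 0]  score +0 (running 4)
row 3: [0, 32, 4, 16] -> [32, 4, 16, 0]  score +0 (running 4)
Board after move:
 4 32  0  0
16  8 32  8
64 32  0  0
32  4 16  0

Answer: 4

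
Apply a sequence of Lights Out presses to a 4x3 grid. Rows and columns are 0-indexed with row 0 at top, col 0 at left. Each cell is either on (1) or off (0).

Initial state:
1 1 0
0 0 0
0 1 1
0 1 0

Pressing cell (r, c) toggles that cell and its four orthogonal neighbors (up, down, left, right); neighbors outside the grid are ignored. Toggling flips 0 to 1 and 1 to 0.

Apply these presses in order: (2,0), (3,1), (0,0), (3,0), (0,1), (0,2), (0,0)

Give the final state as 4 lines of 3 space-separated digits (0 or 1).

After press 1 at (2,0):
1 1 0
1 0 0
1 0 1
1 1 0

After press 2 at (3,1):
1 1 0
1 0 0
1 1 1
0 0 1

After press 3 at (0,0):
0 0 0
0 0 0
1 1 1
0 0 1

After press 4 at (3,0):
0 0 0
0 0 0
0 1 1
1 1 1

After press 5 at (0,1):
1 1 1
0 1 0
0 1 1
1 1 1

After press 6 at (0,2):
1 0 0
0 1 1
0 1 1
1 1 1

After press 7 at (0,0):
0 1 0
1 1 1
0 1 1
1 1 1

Answer: 0 1 0
1 1 1
0 1 1
1 1 1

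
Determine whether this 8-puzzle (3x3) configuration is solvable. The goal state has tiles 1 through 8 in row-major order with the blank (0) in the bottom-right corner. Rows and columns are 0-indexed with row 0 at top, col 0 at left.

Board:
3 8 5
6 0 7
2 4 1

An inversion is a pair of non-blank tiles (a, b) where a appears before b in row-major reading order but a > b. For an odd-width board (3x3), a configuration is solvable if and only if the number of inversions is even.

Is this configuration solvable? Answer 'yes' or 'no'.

Inversions (pairs i<j in row-major order where tile[i] > tile[j] > 0): 19
19 is odd, so the puzzle is not solvable.

Answer: no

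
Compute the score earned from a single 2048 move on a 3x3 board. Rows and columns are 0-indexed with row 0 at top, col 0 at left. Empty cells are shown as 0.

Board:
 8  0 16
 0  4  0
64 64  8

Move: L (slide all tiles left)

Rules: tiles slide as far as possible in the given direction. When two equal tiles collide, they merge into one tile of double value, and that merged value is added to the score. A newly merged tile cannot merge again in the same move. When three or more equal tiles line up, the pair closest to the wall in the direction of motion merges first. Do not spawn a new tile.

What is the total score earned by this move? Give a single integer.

Answer: 128

Derivation:
Slide left:
row 0: [8, 0, 16] -> [8, 16, 0]  score +0 (running 0)
row 1: [0, 4, 0] -> [4, 0, 0]  score +0 (running 0)
row 2: [64, 64, 8] -> [128, 8, 0]  score +128 (running 128)
Board after move:
  8  16   0
  4   0   0
128   8   0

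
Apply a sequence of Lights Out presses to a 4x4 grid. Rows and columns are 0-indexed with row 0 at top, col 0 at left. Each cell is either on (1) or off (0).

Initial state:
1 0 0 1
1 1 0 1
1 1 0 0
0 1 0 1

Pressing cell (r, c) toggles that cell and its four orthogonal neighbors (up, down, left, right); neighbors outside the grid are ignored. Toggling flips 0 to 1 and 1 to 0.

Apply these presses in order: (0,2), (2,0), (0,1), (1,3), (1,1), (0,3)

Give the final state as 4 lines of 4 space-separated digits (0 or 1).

After press 1 at (0,2):
1 1 1 0
1 1 1 1
1 1 0 0
0 1 0 1

After press 2 at (2,0):
1 1 1 0
0 1 1 1
0 0 0 0
1 1 0 1

After press 3 at (0,1):
0 0 0 0
0 0 1 1
0 0 0 0
1 1 0 1

After press 4 at (1,3):
0 0 0 1
0 0 0 0
0 0 0 1
1 1 0 1

After press 5 at (1,1):
0 1 0 1
1 1 1 0
0 1 0 1
1 1 0 1

After press 6 at (0,3):
0 1 1 0
1 1 1 1
0 1 0 1
1 1 0 1

Answer: 0 1 1 0
1 1 1 1
0 1 0 1
1 1 0 1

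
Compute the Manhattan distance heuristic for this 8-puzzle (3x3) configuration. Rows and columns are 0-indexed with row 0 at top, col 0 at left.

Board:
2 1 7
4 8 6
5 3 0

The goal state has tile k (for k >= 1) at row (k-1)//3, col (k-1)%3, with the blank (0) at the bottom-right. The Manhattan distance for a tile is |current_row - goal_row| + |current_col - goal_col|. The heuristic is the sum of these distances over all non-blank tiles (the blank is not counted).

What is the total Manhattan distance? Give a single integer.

Tile 2: (0,0)->(0,1) = 1
Tile 1: (0,1)->(0,0) = 1
Tile 7: (0,2)->(2,0) = 4
Tile 4: (1,0)->(1,0) = 0
Tile 8: (1,1)->(2,1) = 1
Tile 6: (1,2)->(1,2) = 0
Tile 5: (2,0)->(1,1) = 2
Tile 3: (2,1)->(0,2) = 3
Sum: 1 + 1 + 4 + 0 + 1 + 0 + 2 + 3 = 12

Answer: 12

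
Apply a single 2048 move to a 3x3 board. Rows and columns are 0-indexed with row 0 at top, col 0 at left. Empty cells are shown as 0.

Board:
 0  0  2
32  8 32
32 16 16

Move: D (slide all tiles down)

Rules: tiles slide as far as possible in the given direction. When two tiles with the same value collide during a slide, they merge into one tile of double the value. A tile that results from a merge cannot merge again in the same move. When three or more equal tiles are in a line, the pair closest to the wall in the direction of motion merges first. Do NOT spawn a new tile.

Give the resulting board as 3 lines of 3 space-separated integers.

Answer:  0  0  2
 0  8 32
64 16 16

Derivation:
Slide down:
col 0: [0, 32, 32] -> [0, 0, 64]
col 1: [0, 8, 16] -> [0, 8, 16]
col 2: [2, 32, 16] -> [2, 32, 16]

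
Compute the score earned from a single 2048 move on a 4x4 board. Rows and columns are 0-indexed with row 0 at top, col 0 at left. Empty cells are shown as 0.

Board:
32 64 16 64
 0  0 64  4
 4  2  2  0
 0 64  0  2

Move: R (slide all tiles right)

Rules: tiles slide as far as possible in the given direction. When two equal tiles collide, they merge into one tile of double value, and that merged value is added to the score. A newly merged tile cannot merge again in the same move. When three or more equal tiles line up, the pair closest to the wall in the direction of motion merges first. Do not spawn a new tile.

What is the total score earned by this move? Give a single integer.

Answer: 4

Derivation:
Slide right:
row 0: [32, 64, 16, 64] -> [32, 64, 16, 64]  score +0 (running 0)
row 1: [0, 0, 64, 4] -> [0, 0, 64, 4]  score +0 (running 0)
row 2: [4, 2, 2, 0] -> [0, 0, 4, 4]  score +4 (running 4)
row 3: [0, 64, 0, 2] -> [0, 0, 64, 2]  score +0 (running 4)
Board after move:
32 64 16 64
 0  0 64  4
 0  0  4  4
 0  0 64  2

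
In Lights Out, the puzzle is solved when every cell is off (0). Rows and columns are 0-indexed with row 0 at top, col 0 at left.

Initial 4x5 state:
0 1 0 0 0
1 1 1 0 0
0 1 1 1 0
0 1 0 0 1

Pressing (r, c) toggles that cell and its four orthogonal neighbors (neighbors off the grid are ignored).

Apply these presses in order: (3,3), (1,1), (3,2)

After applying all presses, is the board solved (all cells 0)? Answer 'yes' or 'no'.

After press 1 at (3,3):
0 1 0 0 0
1 1 1 0 0
0 1 1 0 0
0 1 1 1 0

After press 2 at (1,1):
0 0 0 0 0
0 0 0 0 0
0 0 1 0 0
0 1 1 1 0

After press 3 at (3,2):
0 0 0 0 0
0 0 0 0 0
0 0 0 0 0
0 0 0 0 0

Lights still on: 0

Answer: yes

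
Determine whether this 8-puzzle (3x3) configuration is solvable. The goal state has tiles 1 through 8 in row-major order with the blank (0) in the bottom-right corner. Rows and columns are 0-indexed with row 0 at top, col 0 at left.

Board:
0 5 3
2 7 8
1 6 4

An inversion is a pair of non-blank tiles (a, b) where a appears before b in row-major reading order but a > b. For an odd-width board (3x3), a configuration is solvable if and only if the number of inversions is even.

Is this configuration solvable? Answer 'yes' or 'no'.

Inversions (pairs i<j in row-major order where tile[i] > tile[j] > 0): 14
14 is even, so the puzzle is solvable.

Answer: yes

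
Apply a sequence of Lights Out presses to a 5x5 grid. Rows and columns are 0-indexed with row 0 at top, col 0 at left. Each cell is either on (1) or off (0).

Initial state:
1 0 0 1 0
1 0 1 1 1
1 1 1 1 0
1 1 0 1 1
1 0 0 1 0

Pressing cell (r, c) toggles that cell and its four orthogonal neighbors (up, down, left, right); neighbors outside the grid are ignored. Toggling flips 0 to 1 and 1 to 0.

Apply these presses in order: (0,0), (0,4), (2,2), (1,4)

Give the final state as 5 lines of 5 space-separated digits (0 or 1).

Answer: 0 1 0 0 0
0 0 0 0 1
1 0 0 0 1
1 1 1 1 1
1 0 0 1 0

Derivation:
After press 1 at (0,0):
0 1 0 1 0
0 0 1 1 1
1 1 1 1 0
1 1 0 1 1
1 0 0 1 0

After press 2 at (0,4):
0 1 0 0 1
0 0 1 1 0
1 1 1 1 0
1 1 0 1 1
1 0 0 1 0

After press 3 at (2,2):
0 1 0 0 1
0 0 0 1 0
1 0 0 0 0
1 1 1 1 1
1 0 0 1 0

After press 4 at (1,4):
0 1 0 0 0
0 0 0 0 1
1 0 0 0 1
1 1 1 1 1
1 0 0 1 0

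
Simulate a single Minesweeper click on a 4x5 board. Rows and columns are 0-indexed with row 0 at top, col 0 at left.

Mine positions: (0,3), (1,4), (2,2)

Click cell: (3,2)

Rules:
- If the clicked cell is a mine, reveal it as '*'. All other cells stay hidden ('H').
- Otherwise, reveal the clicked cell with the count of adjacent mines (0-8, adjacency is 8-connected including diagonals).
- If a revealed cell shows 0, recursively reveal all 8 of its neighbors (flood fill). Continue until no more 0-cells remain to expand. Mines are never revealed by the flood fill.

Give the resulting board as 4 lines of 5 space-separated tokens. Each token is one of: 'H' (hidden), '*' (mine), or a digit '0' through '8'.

H H H H H
H H H H H
H H H H H
H H 1 H H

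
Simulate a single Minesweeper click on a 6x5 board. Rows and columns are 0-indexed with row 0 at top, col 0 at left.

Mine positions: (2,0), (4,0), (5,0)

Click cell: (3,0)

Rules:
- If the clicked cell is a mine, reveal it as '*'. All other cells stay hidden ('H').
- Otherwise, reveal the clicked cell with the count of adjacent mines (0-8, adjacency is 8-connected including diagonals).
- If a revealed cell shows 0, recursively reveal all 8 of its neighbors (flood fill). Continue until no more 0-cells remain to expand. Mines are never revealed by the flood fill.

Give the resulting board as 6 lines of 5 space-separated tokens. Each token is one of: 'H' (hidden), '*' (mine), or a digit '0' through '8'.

H H H H H
H H H H H
H H H H H
2 H H H H
H H H H H
H H H H H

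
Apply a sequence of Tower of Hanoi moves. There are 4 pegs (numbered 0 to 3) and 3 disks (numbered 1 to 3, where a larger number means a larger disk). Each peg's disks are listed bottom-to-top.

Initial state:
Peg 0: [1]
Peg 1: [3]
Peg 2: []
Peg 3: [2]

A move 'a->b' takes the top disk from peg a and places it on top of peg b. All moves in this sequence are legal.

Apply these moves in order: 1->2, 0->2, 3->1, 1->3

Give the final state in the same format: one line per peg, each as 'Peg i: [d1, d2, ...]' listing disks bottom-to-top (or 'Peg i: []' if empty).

After move 1 (1->2):
Peg 0: [1]
Peg 1: []
Peg 2: [3]
Peg 3: [2]

After move 2 (0->2):
Peg 0: []
Peg 1: []
Peg 2: [3, 1]
Peg 3: [2]

After move 3 (3->1):
Peg 0: []
Peg 1: [2]
Peg 2: [3, 1]
Peg 3: []

After move 4 (1->3):
Peg 0: []
Peg 1: []
Peg 2: [3, 1]
Peg 3: [2]

Answer: Peg 0: []
Peg 1: []
Peg 2: [3, 1]
Peg 3: [2]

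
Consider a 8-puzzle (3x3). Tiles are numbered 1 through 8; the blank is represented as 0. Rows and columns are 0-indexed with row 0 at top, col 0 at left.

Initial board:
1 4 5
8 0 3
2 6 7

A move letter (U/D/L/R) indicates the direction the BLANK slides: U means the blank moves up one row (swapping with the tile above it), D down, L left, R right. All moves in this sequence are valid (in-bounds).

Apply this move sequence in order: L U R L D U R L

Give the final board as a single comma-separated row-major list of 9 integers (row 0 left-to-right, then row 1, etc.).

Answer: 0, 4, 5, 1, 8, 3, 2, 6, 7

Derivation:
After move 1 (L):
1 4 5
0 8 3
2 6 7

After move 2 (U):
0 4 5
1 8 3
2 6 7

After move 3 (R):
4 0 5
1 8 3
2 6 7

After move 4 (L):
0 4 5
1 8 3
2 6 7

After move 5 (D):
1 4 5
0 8 3
2 6 7

After move 6 (U):
0 4 5
1 8 3
2 6 7

After move 7 (R):
4 0 5
1 8 3
2 6 7

After move 8 (L):
0 4 5
1 8 3
2 6 7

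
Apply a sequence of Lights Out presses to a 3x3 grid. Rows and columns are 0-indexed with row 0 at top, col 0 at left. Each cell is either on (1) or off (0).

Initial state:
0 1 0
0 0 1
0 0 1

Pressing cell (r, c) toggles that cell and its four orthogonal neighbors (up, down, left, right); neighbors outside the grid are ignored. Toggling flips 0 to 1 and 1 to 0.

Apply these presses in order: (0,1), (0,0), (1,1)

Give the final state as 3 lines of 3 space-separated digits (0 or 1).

Answer: 0 0 1
0 0 0
0 1 1

Derivation:
After press 1 at (0,1):
1 0 1
0 1 1
0 0 1

After press 2 at (0,0):
0 1 1
1 1 1
0 0 1

After press 3 at (1,1):
0 0 1
0 0 0
0 1 1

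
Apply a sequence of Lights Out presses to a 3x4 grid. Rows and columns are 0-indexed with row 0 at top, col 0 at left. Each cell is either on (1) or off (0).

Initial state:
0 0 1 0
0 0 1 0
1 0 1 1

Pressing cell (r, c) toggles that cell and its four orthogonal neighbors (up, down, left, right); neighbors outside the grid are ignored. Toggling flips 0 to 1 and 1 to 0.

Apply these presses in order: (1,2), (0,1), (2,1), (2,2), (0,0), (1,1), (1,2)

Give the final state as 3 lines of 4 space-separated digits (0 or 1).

After press 1 at (1,2):
0 0 0 0
0 1 0 1
1 0 0 1

After press 2 at (0,1):
1 1 1 0
0 0 0 1
1 0 0 1

After press 3 at (2,1):
1 1 1 0
0 1 0 1
0 1 1 1

After press 4 at (2,2):
1 1 1 0
0 1 1 1
0 0 0 0

After press 5 at (0,0):
0 0 1 0
1 1 1 1
0 0 0 0

After press 6 at (1,1):
0 1 1 0
0 0 0 1
0 1 0 0

After press 7 at (1,2):
0 1 0 0
0 1 1 0
0 1 1 0

Answer: 0 1 0 0
0 1 1 0
0 1 1 0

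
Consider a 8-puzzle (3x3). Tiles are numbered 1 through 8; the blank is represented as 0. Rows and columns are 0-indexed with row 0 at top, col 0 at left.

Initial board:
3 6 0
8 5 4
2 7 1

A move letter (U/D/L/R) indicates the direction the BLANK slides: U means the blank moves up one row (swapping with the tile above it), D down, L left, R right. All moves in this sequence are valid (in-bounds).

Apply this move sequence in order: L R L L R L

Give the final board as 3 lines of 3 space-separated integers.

Answer: 0 3 6
8 5 4
2 7 1

Derivation:
After move 1 (L):
3 0 6
8 5 4
2 7 1

After move 2 (R):
3 6 0
8 5 4
2 7 1

After move 3 (L):
3 0 6
8 5 4
2 7 1

After move 4 (L):
0 3 6
8 5 4
2 7 1

After move 5 (R):
3 0 6
8 5 4
2 7 1

After move 6 (L):
0 3 6
8 5 4
2 7 1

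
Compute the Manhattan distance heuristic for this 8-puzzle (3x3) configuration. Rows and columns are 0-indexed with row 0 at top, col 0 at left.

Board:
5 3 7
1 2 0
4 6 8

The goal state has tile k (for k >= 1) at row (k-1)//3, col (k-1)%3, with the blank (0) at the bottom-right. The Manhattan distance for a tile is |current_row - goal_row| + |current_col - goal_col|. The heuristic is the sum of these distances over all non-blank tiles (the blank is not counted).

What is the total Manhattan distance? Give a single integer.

Tile 5: (0,0)->(1,1) = 2
Tile 3: (0,1)->(0,2) = 1
Tile 7: (0,2)->(2,0) = 4
Tile 1: (1,0)->(0,0) = 1
Tile 2: (1,1)->(0,1) = 1
Tile 4: (2,0)->(1,0) = 1
Tile 6: (2,1)->(1,2) = 2
Tile 8: (2,2)->(2,1) = 1
Sum: 2 + 1 + 4 + 1 + 1 + 1 + 2 + 1 = 13

Answer: 13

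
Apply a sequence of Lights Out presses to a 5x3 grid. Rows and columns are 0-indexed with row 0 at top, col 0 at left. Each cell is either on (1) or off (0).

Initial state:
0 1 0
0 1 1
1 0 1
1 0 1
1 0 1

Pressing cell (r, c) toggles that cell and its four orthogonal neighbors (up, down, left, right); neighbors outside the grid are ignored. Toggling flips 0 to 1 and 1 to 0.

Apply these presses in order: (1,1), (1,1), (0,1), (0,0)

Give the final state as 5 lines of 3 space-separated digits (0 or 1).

After press 1 at (1,1):
0 0 0
1 0 0
1 1 1
1 0 1
1 0 1

After press 2 at (1,1):
0 1 0
0 1 1
1 0 1
1 0 1
1 0 1

After press 3 at (0,1):
1 0 1
0 0 1
1 0 1
1 0 1
1 0 1

After press 4 at (0,0):
0 1 1
1 0 1
1 0 1
1 0 1
1 0 1

Answer: 0 1 1
1 0 1
1 0 1
1 0 1
1 0 1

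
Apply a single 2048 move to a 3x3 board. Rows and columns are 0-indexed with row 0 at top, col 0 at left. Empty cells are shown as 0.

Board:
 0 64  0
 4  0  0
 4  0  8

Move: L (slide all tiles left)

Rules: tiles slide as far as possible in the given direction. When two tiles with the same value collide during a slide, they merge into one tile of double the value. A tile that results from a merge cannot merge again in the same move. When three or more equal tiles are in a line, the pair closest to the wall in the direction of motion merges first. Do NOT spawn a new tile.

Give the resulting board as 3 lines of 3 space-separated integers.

Answer: 64  0  0
 4  0  0
 4  8  0

Derivation:
Slide left:
row 0: [0, 64, 0] -> [64, 0, 0]
row 1: [4, 0, 0] -> [4, 0, 0]
row 2: [4, 0, 8] -> [4, 8, 0]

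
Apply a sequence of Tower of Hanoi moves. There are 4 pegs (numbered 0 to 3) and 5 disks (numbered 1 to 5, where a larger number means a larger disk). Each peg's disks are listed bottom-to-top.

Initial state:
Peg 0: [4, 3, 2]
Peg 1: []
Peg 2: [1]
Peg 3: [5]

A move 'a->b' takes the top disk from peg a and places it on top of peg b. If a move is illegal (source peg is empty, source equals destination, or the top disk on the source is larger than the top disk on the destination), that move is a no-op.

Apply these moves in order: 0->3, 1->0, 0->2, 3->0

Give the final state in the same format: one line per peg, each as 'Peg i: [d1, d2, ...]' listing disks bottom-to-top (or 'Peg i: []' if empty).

Answer: Peg 0: [4, 3, 2]
Peg 1: []
Peg 2: [1]
Peg 3: [5]

Derivation:
After move 1 (0->3):
Peg 0: [4, 3]
Peg 1: []
Peg 2: [1]
Peg 3: [5, 2]

After move 2 (1->0):
Peg 0: [4, 3]
Peg 1: []
Peg 2: [1]
Peg 3: [5, 2]

After move 3 (0->2):
Peg 0: [4, 3]
Peg 1: []
Peg 2: [1]
Peg 3: [5, 2]

After move 4 (3->0):
Peg 0: [4, 3, 2]
Peg 1: []
Peg 2: [1]
Peg 3: [5]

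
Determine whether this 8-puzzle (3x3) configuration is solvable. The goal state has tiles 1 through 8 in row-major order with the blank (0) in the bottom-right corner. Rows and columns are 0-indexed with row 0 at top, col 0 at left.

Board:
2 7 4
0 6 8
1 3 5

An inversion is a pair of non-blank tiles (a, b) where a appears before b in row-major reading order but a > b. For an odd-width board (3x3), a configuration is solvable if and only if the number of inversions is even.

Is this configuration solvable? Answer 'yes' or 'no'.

Inversions (pairs i<j in row-major order where tile[i] > tile[j] > 0): 14
14 is even, so the puzzle is solvable.

Answer: yes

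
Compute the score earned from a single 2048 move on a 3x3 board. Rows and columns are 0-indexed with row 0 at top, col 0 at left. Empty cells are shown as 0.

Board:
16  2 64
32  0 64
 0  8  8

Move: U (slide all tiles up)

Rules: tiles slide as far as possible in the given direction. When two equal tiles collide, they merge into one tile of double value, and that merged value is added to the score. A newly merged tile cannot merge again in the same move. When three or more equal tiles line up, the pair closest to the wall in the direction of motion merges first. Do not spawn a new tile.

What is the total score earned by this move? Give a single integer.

Answer: 128

Derivation:
Slide up:
col 0: [16, 32, 0] -> [16, 32, 0]  score +0 (running 0)
col 1: [2, 0, 8] -> [2, 8, 0]  score +0 (running 0)
col 2: [64, 64, 8] -> [128, 8, 0]  score +128 (running 128)
Board after move:
 16   2 128
 32   8   8
  0   0   0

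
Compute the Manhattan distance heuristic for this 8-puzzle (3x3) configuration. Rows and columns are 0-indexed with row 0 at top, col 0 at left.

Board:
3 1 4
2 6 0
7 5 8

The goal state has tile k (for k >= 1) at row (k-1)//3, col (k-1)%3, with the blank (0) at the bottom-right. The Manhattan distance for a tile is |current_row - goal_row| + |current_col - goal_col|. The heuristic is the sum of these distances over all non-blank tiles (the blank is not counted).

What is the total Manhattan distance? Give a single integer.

Answer: 11

Derivation:
Tile 3: at (0,0), goal (0,2), distance |0-0|+|0-2| = 2
Tile 1: at (0,1), goal (0,0), distance |0-0|+|1-0| = 1
Tile 4: at (0,2), goal (1,0), distance |0-1|+|2-0| = 3
Tile 2: at (1,0), goal (0,1), distance |1-0|+|0-1| = 2
Tile 6: at (1,1), goal (1,2), distance |1-1|+|1-2| = 1
Tile 7: at (2,0), goal (2,0), distance |2-2|+|0-0| = 0
Tile 5: at (2,1), goal (1,1), distance |2-1|+|1-1| = 1
Tile 8: at (2,2), goal (2,1), distance |2-2|+|2-1| = 1
Sum: 2 + 1 + 3 + 2 + 1 + 0 + 1 + 1 = 11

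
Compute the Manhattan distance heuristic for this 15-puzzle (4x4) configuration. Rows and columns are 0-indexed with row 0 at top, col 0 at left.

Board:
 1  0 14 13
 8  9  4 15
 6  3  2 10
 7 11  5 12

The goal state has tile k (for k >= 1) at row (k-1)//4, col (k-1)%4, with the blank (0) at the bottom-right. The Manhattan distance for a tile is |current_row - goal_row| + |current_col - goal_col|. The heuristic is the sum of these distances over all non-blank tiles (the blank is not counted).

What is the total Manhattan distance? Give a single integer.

Tile 1: (0,0)->(0,0) = 0
Tile 14: (0,2)->(3,1) = 4
Tile 13: (0,3)->(3,0) = 6
Tile 8: (1,0)->(1,3) = 3
Tile 9: (1,1)->(2,0) = 2
Tile 4: (1,2)->(0,3) = 2
Tile 15: (1,3)->(3,2) = 3
Tile 6: (2,0)->(1,1) = 2
Tile 3: (2,1)->(0,2) = 3
Tile 2: (2,2)->(0,1) = 3
Tile 10: (2,3)->(2,1) = 2
Tile 7: (3,0)->(1,2) = 4
Tile 11: (3,1)->(2,2) = 2
Tile 5: (3,2)->(1,0) = 4
Tile 12: (3,3)->(2,3) = 1
Sum: 0 + 4 + 6 + 3 + 2 + 2 + 3 + 2 + 3 + 3 + 2 + 4 + 2 + 4 + 1 = 41

Answer: 41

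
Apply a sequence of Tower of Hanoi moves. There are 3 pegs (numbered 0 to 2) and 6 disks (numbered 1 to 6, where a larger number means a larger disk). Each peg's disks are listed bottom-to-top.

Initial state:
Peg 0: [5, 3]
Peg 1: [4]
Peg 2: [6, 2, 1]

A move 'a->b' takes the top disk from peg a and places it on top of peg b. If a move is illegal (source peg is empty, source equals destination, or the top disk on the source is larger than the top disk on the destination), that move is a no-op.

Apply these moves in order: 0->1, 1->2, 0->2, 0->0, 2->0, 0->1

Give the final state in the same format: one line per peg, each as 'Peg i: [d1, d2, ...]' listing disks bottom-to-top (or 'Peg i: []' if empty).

Answer: Peg 0: [5]
Peg 1: [4, 3, 1]
Peg 2: [6, 2]

Derivation:
After move 1 (0->1):
Peg 0: [5]
Peg 1: [4, 3]
Peg 2: [6, 2, 1]

After move 2 (1->2):
Peg 0: [5]
Peg 1: [4, 3]
Peg 2: [6, 2, 1]

After move 3 (0->2):
Peg 0: [5]
Peg 1: [4, 3]
Peg 2: [6, 2, 1]

After move 4 (0->0):
Peg 0: [5]
Peg 1: [4, 3]
Peg 2: [6, 2, 1]

After move 5 (2->0):
Peg 0: [5, 1]
Peg 1: [4, 3]
Peg 2: [6, 2]

After move 6 (0->1):
Peg 0: [5]
Peg 1: [4, 3, 1]
Peg 2: [6, 2]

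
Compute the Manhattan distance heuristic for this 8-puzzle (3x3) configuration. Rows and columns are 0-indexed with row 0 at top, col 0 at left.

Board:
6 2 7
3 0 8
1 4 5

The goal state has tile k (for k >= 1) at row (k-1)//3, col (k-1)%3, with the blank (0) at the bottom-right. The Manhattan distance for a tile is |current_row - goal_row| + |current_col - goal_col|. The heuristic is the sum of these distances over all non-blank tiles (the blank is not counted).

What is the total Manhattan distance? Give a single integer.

Tile 6: at (0,0), goal (1,2), distance |0-1|+|0-2| = 3
Tile 2: at (0,1), goal (0,1), distance |0-0|+|1-1| = 0
Tile 7: at (0,2), goal (2,0), distance |0-2|+|2-0| = 4
Tile 3: at (1,0), goal (0,2), distance |1-0|+|0-2| = 3
Tile 8: at (1,2), goal (2,1), distance |1-2|+|2-1| = 2
Tile 1: at (2,0), goal (0,0), distance |2-0|+|0-0| = 2
Tile 4: at (2,1), goal (1,0), distance |2-1|+|1-0| = 2
Tile 5: at (2,2), goal (1,1), distance |2-1|+|2-1| = 2
Sum: 3 + 0 + 4 + 3 + 2 + 2 + 2 + 2 = 18

Answer: 18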